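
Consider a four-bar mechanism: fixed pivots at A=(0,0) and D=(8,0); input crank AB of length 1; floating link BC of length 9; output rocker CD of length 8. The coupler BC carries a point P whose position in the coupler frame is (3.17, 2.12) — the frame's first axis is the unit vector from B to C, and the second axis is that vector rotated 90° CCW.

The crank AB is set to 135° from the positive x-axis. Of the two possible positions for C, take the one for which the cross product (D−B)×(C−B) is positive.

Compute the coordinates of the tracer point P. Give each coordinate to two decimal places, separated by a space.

-0.22 4.49

A=(0,0), D=(8.00,0)
B = A + 1.00·(cos135°, sin135°) = (-0.7071, 0.7071)
|BD| = 8.7358
circle(B,9.00) ∩ circle(D,8.00): a=5.3409, h=7.2440
  candidates: C₊=(5.2026,7.4950) cross=63.282; C₋=(4.0299,-6.9454) cross=-63.282
  mode + wants cross > 0 → take C=(5.2026,7.4950) (cross=63.282)
ex = (C−B)/|BC| = (0.6566,0.7542); ey = (-0.7542,0.6566)
P = B + 3.17·ex + 2.12·ey = (-0.2245,4.4900)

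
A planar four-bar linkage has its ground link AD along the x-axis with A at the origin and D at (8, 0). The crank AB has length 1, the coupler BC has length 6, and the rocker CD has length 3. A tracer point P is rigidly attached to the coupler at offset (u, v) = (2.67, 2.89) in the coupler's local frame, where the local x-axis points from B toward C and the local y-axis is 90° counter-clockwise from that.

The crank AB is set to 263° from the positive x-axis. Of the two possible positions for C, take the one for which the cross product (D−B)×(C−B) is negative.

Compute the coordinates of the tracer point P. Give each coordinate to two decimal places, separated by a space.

A=(0,0), D=(8.00,0)
B = A + 1.00·(cos263°, sin263°) = (-0.1219, -0.9925)
|BD| = 8.1823
circle(B,6.00) ∩ circle(D,3.00): a=5.7411, h=1.7437
  candidates: C₊=(5.3653,1.4346) cross=14.267; C₋=(5.7883,-2.0269) cross=-14.267
  mode - wants cross < 0 → take C=(5.7883,-2.0269) (cross=-14.267)
ex = (C−B)/|BC| = (0.9850,-0.1724); ey = (0.1724,0.9850)
P = B + 2.67·ex + 2.89·ey = (3.0064,1.3939)

3.01 1.39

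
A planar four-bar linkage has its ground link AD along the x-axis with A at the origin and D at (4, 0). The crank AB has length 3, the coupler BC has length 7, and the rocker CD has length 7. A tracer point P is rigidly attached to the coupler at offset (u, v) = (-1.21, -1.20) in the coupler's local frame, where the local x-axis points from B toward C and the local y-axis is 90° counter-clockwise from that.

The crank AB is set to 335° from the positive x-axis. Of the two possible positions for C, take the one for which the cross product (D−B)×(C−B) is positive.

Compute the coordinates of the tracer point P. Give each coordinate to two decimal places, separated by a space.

4.41 -1.50

A=(0,0), D=(4.00,0)
B = A + 3.00·(cos335°, sin335°) = (2.7189, -1.2679)
|BD| = 1.8024
circle(B,7.00) ∩ circle(D,7.00): a=0.9012, h=6.9417
  candidates: C₊=(-1.5236,4.3000) cross=12.512; C₋=(8.2425,-5.5679) cross=-12.512
  mode + wants cross > 0 → take C=(-1.5236,4.3000) (cross=12.512)
ex = (C−B)/|BC| = (-0.6061,0.7954); ey = (-0.7954,-0.6061)
P = B + -1.21·ex + -1.20·ey = (4.4068,-1.5030)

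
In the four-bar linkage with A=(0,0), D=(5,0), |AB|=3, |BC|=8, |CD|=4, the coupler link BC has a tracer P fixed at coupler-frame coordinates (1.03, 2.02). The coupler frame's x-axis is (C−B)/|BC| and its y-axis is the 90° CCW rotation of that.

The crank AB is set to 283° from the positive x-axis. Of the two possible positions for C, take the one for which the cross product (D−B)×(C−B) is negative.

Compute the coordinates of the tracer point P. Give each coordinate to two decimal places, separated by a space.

A=(0,0), D=(5.00,0)
B = A + 3.00·(cos283°, sin283°) = (0.6749, -2.9231)
|BD| = 5.2203
circle(B,8.00) ∩ circle(D,4.00): a=7.2076, h=3.4714
  candidates: C₊=(4.7027,3.9889) cross=18.122; C₋=(8.5903,-1.7634) cross=-18.122
  mode - wants cross < 0 → take C=(8.5903,-1.7634) (cross=-18.122)
ex = (C−B)/|BC| = (0.9894,0.1450); ey = (-0.1450,0.9894)
P = B + 1.03·ex + 2.02·ey = (1.4011,-0.7751)

1.40 -0.78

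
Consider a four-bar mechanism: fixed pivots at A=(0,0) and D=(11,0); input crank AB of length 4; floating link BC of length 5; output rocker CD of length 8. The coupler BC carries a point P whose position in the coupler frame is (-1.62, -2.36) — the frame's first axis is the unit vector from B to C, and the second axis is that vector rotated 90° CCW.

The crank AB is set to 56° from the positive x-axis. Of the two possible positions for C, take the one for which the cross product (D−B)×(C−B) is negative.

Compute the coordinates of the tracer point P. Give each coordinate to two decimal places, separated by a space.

-0.38 4.47

A=(0,0), D=(11.00,0)
B = A + 4.00·(cos56°, sin56°) = (2.2368, 3.3162)
|BD| = 9.3697
circle(B,5.00) ∩ circle(D,8.00): a=2.6037, h=4.2686
  candidates: C₊=(6.1827,6.3870) cross=39.995; C₋=(3.1612,-1.5977) cross=-39.995
  mode - wants cross < 0 → take C=(3.1612,-1.5977) (cross=-39.995)
ex = (C−B)/|BC| = (0.1849,-0.9828); ey = (0.9828,0.1849)
P = B + -1.62·ex + -2.36·ey = (-0.3820,4.4719)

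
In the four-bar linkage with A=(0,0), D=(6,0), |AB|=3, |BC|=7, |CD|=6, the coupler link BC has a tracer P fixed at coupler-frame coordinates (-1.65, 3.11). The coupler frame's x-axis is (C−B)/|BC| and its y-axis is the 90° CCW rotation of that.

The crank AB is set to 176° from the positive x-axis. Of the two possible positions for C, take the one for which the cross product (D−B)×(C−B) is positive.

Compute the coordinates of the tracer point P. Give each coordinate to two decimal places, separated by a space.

A=(0,0), D=(6.00,0)
B = A + 3.00·(cos176°, sin176°) = (-2.9927, 0.2093)
|BD| = 8.9951
circle(B,7.00) ∩ circle(D,6.00): a=5.2202, h=4.6637
  candidates: C₊=(2.3346,4.7502) cross=41.950; C₋=(2.1176,-4.5746) cross=-41.950
  mode + wants cross > 0 → take C=(2.3346,4.7502) (cross=41.950)
ex = (C−B)/|BC| = (0.7610,0.6487); ey = (-0.6487,0.7610)
P = B + -1.65·ex + 3.11·ey = (-6.2659,1.5057)

-6.27 1.51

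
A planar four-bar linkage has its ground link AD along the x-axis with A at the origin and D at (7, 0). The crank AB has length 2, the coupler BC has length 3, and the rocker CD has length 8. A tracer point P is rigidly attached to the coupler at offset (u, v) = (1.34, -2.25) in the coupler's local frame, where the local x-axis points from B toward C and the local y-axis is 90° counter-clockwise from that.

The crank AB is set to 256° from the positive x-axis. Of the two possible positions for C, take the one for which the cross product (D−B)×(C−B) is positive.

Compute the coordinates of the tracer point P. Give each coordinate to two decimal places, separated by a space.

A=(0,0), D=(7.00,0)
B = A + 2.00·(cos256°, sin256°) = (-0.4838, -1.9406)
|BD| = 7.7314
circle(B,3.00) ∩ circle(D,8.00): a=0.3087, h=2.9841
  candidates: C₊=(-0.9340,1.0254) cross=23.071; C₋=(0.5640,-4.7516) cross=-23.071
  mode + wants cross > 0 → take C=(-0.9340,1.0254) (cross=23.071)
ex = (C−B)/|BC| = (-0.1501,0.9887); ey = (-0.9887,-0.1501)
P = B + 1.34·ex + -2.25·ey = (1.5396,-0.2781)

1.54 -0.28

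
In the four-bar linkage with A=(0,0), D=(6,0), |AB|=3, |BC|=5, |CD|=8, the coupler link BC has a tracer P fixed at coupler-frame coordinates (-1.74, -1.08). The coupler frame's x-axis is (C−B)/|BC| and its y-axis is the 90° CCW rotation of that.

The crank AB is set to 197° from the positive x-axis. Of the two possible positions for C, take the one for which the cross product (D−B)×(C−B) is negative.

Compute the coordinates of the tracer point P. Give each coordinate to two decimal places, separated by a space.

A=(0,0), D=(6.00,0)
B = A + 3.00·(cos197°, sin197°) = (-2.8689, -0.8771)
|BD| = 8.9122
circle(B,5.00) ∩ circle(D,8.00): a=2.2681, h=4.4560
  candidates: C₊=(-1.0504,3.7805) cross=39.713; C₋=(-0.1733,-5.0883) cross=-39.713
  mode - wants cross < 0 → take C=(-0.1733,-5.0883) (cross=-39.713)
ex = (C−B)/|BC| = (0.5391,-0.8422); ey = (0.8422,0.5391)
P = B + -1.74·ex + -1.08·ey = (-4.7166,0.0061)

-4.72 0.01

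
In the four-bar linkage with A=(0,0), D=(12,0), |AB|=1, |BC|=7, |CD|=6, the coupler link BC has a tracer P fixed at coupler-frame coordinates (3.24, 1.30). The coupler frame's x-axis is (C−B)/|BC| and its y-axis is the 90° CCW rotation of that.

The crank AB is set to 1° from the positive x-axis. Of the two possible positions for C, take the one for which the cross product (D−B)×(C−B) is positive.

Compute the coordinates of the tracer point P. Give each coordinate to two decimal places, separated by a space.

A=(0,0), D=(12.00,0)
B = A + 1.00·(cos1°, sin1°) = (0.9998, 0.0175)
|BD| = 11.0002
circle(B,7.00) ∩ circle(D,6.00): a=6.0910, h=3.4496
  candidates: C₊=(7.0963,3.4574) cross=37.946; C₋=(7.0854,-3.4418) cross=-37.946
  mode + wants cross > 0 → take C=(7.0963,3.4574) (cross=37.946)
ex = (C−B)/|BC| = (0.8709,0.4914); ey = (-0.4914,0.8709)
P = B + 3.24·ex + 1.30·ey = (3.1828,2.7419)

3.18 2.74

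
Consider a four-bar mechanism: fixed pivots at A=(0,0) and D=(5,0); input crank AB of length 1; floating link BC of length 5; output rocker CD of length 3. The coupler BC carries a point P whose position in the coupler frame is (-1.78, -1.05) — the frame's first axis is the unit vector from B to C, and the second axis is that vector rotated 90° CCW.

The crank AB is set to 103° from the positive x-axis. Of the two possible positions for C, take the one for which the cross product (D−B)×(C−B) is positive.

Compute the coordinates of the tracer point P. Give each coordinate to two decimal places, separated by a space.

-1.45 -0.69

A=(0,0), D=(5.00,0)
B = A + 1.00·(cos103°, sin103°) = (-0.2250, 0.9744)
|BD| = 5.3150
circle(B,5.00) ∩ circle(D,3.00): a=4.1627, h=2.7699
  candidates: C₊=(4.3750,2.9342) cross=14.722; C₋=(3.3594,-2.5117) cross=-14.722
  mode + wants cross > 0 → take C=(4.3750,2.9342) (cross=14.722)
ex = (C−B)/|BC| = (0.9200,0.3920); ey = (-0.3920,0.9200)
P = B + -1.78·ex + -1.05·ey = (-1.4510,-0.6893)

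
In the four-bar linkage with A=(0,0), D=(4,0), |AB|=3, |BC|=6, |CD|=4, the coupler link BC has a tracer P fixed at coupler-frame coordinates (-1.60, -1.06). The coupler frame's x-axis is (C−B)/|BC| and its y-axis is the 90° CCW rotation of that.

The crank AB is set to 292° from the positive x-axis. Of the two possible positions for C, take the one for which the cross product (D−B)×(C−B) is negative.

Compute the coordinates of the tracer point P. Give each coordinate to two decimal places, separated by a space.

-0.43 -3.91

A=(0,0), D=(4.00,0)
B = A + 3.00·(cos292°, sin292°) = (1.1238, -2.7816)
|BD| = 4.0012
circle(B,6.00) ∩ circle(D,4.00): a=4.4999, h=3.9688
  candidates: C₊=(1.5994,3.1996) cross=15.880; C₋=(7.1175,-2.5062) cross=-15.880
  mode - wants cross < 0 → take C=(7.1175,-2.5062) (cross=-15.880)
ex = (C−B)/|BC| = (0.9989,0.0459); ey = (-0.0459,0.9989)
P = B + -1.60·ex + -1.06·ey = (-0.4259,-3.9139)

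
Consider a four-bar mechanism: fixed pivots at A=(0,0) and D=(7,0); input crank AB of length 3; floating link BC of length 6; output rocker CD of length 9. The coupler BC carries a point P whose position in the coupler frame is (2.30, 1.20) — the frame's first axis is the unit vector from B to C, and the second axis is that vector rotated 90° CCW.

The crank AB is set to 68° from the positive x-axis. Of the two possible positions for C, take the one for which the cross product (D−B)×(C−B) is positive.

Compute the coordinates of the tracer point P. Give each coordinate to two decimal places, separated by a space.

A=(0,0), D=(7.00,0)
B = A + 3.00·(cos68°, sin68°) = (1.1238, 2.7816)
|BD| = 6.5013
circle(B,6.00) ∩ circle(D,9.00): a=-0.2102, h=5.9963
  candidates: C₊=(3.4993,8.2913) cross=38.984; C₋=(-1.6317,-2.5483) cross=-38.984
  mode + wants cross > 0 → take C=(3.4993,8.2913) (cross=38.984)
ex = (C−B)/|BC| = (0.3959,0.9183); ey = (-0.9183,0.3959)
P = B + 2.30·ex + 1.20·ey = (0.9325,5.3687)

0.93 5.37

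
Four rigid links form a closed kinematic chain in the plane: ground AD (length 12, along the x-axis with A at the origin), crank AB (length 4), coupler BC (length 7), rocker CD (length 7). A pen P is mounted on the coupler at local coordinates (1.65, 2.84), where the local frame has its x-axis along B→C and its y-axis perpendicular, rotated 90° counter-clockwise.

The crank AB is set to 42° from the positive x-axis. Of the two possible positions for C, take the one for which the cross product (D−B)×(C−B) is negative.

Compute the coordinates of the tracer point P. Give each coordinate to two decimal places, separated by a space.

6.25 2.42

A=(0,0), D=(12.00,0)
B = A + 4.00·(cos42°, sin42°) = (2.9726, 2.6765)
|BD| = 9.4158
circle(B,7.00) ∩ circle(D,7.00): a=4.7079, h=5.1803
  candidates: C₊=(8.9588,6.3049) cross=48.777; C₋=(6.0138,-3.6283) cross=-48.777
  mode - wants cross < 0 → take C=(6.0138,-3.6283) (cross=-48.777)
ex = (C−B)/|BC| = (0.4345,-0.9007); ey = (0.9007,0.4345)
P = B + 1.65·ex + 2.84·ey = (6.2474,2.4242)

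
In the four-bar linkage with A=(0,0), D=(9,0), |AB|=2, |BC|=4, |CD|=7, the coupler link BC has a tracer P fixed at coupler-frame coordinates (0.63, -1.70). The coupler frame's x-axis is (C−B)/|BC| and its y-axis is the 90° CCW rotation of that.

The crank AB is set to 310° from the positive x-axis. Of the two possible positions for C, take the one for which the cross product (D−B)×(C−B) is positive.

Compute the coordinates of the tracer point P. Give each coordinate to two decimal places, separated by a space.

A=(0,0), D=(9.00,0)
B = A + 2.00·(cos310°, sin310°) = (1.2856, -1.5321)
|BD| = 7.8651
circle(B,4.00) ∩ circle(D,7.00): a=1.8347, h=3.5544
  candidates: C₊=(2.3927,2.3116) cross=27.956; C₋=(3.7775,-4.6610) cross=-27.956
  mode + wants cross > 0 → take C=(2.3927,2.3116) (cross=27.956)
ex = (C−B)/|BC| = (0.2768,0.9609); ey = (-0.9609,0.2768)
P = B + 0.63·ex + -1.70·ey = (3.0935,-1.3972)

3.09 -1.40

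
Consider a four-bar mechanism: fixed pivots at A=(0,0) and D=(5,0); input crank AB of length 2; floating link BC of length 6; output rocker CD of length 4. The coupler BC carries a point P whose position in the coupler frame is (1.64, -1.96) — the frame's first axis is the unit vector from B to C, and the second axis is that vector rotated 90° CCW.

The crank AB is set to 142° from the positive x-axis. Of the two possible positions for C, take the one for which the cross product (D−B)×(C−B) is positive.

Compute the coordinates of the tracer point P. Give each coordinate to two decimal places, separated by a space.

0.75 0.17

A=(0,0), D=(5.00,0)
B = A + 2.00·(cos142°, sin142°) = (-1.5760, 1.2313)
|BD| = 6.6903
circle(B,6.00) ∩ circle(D,4.00): a=4.8399, h=3.5462
  candidates: C₊=(3.8338,3.8262) cross=23.725; C₋=(2.5285,-3.1451) cross=-23.725
  mode + wants cross > 0 → take C=(3.8338,3.8262) (cross=23.725)
ex = (C−B)/|BC| = (0.9016,0.4325); ey = (-0.4325,0.9016)
P = B + 1.64·ex + -1.96·ey = (0.7503,0.1734)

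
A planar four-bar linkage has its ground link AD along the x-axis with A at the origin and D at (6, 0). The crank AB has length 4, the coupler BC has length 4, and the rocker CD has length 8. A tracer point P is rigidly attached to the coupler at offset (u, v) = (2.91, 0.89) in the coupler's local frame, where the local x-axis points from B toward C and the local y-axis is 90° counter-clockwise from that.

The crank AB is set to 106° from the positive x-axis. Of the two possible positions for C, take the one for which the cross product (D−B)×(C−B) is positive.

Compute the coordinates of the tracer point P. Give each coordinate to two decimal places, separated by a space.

A=(0,0), D=(6.00,0)
B = A + 4.00·(cos106°, sin106°) = (-1.1025, 3.8450)
|BD| = 8.0765
circle(B,4.00) ∩ circle(D,8.00): a=1.0667, h=3.8551
  candidates: C₊=(1.6709,6.7274) cross=31.136; C₋=(-1.9998,-0.0530) cross=-31.136
  mode + wants cross > 0 → take C=(1.6709,6.7274) (cross=31.136)
ex = (C−B)/|BC| = (0.6934,0.7206); ey = (-0.7206,0.6934)
P = B + 2.91·ex + 0.89·ey = (0.2738,6.5591)

0.27 6.56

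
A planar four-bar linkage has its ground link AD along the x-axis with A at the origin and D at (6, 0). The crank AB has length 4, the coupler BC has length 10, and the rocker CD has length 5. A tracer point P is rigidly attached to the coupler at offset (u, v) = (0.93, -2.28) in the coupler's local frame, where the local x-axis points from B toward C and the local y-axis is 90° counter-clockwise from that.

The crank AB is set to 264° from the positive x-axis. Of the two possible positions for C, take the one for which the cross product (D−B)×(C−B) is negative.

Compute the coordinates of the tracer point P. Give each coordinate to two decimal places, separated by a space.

0.62 -6.21

A=(0,0), D=(6.00,0)
B = A + 4.00·(cos264°, sin264°) = (-0.4181, -3.9781)
|BD| = 7.5510
circle(B,10.00) ∩ circle(D,5.00): a=8.7417, h=4.8561
  candidates: C₊=(4.4537,4.7549) cross=36.669; C₋=(9.5705,-3.5003) cross=-36.669
  mode - wants cross < 0 → take C=(9.5705,-3.5003) (cross=-36.669)
ex = (C−B)/|BC| = (0.9989,0.0478); ey = (-0.0478,0.9989)
P = B + 0.93·ex + -2.28·ey = (0.6198,-6.2110)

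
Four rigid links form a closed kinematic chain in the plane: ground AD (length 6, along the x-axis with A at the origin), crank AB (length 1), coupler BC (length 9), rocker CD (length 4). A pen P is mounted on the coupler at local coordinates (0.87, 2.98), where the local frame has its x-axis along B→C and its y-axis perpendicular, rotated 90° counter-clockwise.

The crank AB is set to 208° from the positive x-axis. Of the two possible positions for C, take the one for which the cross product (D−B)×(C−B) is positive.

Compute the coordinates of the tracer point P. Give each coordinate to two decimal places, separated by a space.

-1.56 2.56

A=(0,0), D=(6.00,0)
B = A + 1.00·(cos208°, sin208°) = (-0.8829, -0.4695)
|BD| = 6.8989
circle(B,9.00) ∩ circle(D,4.00): a=8.1603, h=3.7959
  candidates: C₊=(7.0002,3.8729) cross=26.188; C₋=(7.5168,-3.7013) cross=-26.188
  mode + wants cross > 0 → take C=(7.0002,3.8729) (cross=26.188)
ex = (C−B)/|BC| = (0.8759,0.4825); ey = (-0.4825,0.8759)
P = B + 0.87·ex + 2.98·ey = (-1.5587,2.5605)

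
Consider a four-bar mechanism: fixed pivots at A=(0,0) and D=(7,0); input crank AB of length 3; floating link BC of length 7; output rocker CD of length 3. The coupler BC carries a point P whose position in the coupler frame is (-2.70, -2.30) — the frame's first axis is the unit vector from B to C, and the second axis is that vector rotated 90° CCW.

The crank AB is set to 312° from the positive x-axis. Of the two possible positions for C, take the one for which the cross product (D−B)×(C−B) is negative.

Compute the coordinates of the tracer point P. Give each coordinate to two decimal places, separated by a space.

-0.69 -4.53

A=(0,0), D=(7.00,0)
B = A + 3.00·(cos312°, sin312°) = (2.0074, -2.2294)
|BD| = 5.4678
circle(B,7.00) ∩ circle(D,3.00): a=6.3917, h=2.8542
  candidates: C₊=(6.6799,2.9829) cross=15.606; C₋=(9.0074,-2.2294) cross=-15.606
  mode - wants cross < 0 → take C=(9.0074,-2.2294) (cross=-15.606)
ex = (C−B)/|BC| = (1.0000,-0.0000); ey = (0.0000,1.0000)
P = B + -2.70·ex + -2.30·ey = (-0.6926,-4.5294)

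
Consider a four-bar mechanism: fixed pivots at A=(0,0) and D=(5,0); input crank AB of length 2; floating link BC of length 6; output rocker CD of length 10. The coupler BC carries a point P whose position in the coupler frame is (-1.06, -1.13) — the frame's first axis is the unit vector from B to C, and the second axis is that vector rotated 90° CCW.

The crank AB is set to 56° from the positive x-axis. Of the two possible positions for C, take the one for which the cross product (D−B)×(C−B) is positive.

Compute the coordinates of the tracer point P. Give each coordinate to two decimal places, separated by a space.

A=(0,0), D=(5.00,0)
B = A + 2.00·(cos56°, sin56°) = (1.1184, 1.6581)
|BD| = 4.2209
circle(B,6.00) ∩ circle(D,10.00): a=-5.4708, h=2.4637
  candidates: C₊=(-2.9449,6.0728) cross=10.399; C₋=(-4.8805,1.5415) cross=-10.399
  mode + wants cross > 0 → take C=(-2.9449,6.0728) (cross=10.399)
ex = (C−B)/|BC| = (-0.6772,0.7358); ey = (-0.7358,-0.6772)
P = B + -1.06·ex + -1.13·ey = (2.6677,1.6434)

2.67 1.64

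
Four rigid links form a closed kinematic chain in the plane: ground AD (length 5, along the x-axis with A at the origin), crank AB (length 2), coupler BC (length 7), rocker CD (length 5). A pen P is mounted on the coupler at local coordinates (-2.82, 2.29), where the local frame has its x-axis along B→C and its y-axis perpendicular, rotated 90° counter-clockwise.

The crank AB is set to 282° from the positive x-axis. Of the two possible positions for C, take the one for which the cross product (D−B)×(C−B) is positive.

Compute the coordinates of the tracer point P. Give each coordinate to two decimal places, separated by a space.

A=(0,0), D=(5.00,0)
B = A + 2.00·(cos282°, sin282°) = (0.4158, -1.9563)
|BD| = 4.9842
circle(B,7.00) ∩ circle(D,5.00): a=4.8997, h=4.9993
  candidates: C₊=(2.9601,4.5650) cross=24.917; C₋=(6.8846,-4.6312) cross=-24.917
  mode + wants cross > 0 → take C=(2.9601,4.5650) (cross=24.917)
ex = (C−B)/|BC| = (0.3635,0.9316); ey = (-0.9316,0.3635)
P = B + -2.82·ex + 2.29·ey = (-2.7425,-3.7511)

-2.74 -3.75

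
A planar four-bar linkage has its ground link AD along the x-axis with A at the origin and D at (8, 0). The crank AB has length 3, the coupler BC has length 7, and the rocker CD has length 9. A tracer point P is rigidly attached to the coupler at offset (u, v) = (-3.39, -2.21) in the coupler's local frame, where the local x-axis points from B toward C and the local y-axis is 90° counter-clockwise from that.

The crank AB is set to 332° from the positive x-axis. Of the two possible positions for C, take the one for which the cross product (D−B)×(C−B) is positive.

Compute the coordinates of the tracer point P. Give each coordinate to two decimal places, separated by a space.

A=(0,0), D=(8.00,0)
B = A + 3.00·(cos332°, sin332°) = (2.6488, -1.4084)
|BD| = 5.5334
circle(B,7.00) ∩ circle(D,9.00): a=-0.1248, h=6.9989
  candidates: C₊=(0.7467,5.3282) cross=38.728; C₋=(4.3095,-8.2086) cross=-38.728
  mode + wants cross > 0 → take C=(0.7467,5.3282) (cross=38.728)
ex = (C−B)/|BC| = (-0.2717,0.9624); ey = (-0.9624,-0.2717)
P = B + -3.39·ex + -2.21·ey = (5.6969,-4.0703)

5.70 -4.07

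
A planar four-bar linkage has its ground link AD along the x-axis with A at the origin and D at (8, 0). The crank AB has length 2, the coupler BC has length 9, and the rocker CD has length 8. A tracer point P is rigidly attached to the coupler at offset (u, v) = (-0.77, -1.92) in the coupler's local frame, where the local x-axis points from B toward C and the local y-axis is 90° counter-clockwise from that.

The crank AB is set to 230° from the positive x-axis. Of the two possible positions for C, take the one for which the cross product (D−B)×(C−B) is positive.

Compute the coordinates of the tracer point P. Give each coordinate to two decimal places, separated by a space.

0.02 -3.14

A=(0,0), D=(8.00,0)
B = A + 2.00·(cos230°, sin230°) = (-1.2856, -1.5321)
|BD| = 9.4111
circle(B,9.00) ∩ circle(D,8.00): a=5.6087, h=7.0386
  candidates: C₊=(3.1025,6.3257) cross=66.241; C₋=(5.3942,-7.5637) cross=-66.241
  mode + wants cross > 0 → take C=(3.1025,6.3257) (cross=66.241)
ex = (C−B)/|BC| = (0.4876,0.8731); ey = (-0.8731,0.4876)
P = B + -0.77·ex + -1.92·ey = (0.0153,-3.1405)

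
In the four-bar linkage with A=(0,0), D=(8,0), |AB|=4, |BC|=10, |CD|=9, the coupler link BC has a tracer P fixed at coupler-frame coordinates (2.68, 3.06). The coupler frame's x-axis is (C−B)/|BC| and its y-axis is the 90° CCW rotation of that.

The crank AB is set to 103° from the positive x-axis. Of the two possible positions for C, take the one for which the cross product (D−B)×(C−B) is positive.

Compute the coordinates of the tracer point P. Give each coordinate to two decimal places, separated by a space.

-0.15 7.90

A=(0,0), D=(8.00,0)
B = A + 4.00·(cos103°, sin103°) = (-0.8998, 3.8975)
|BD| = 9.7158
circle(B,10.00) ∩ circle(D,9.00): a=5.8357, h=8.1206
  candidates: C₊=(7.7033,8.9951) cross=78.899; C₋=(1.1882,-5.8821) cross=-78.899
  mode + wants cross > 0 → take C=(7.7033,8.9951) (cross=78.899)
ex = (C−B)/|BC| = (0.8603,0.5098); ey = (-0.5098,0.8603)
P = B + 2.68·ex + 3.06·ey = (-0.1540,7.8962)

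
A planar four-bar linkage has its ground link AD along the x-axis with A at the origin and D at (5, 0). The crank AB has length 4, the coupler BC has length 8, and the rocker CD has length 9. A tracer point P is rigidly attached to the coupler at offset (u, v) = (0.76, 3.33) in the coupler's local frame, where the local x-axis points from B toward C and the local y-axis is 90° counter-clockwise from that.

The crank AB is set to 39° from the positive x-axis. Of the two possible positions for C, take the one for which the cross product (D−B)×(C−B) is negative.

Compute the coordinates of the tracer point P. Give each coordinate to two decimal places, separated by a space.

4.05 -0.77

A=(0,0), D=(5.00,0)
B = A + 4.00·(cos39°, sin39°) = (3.1086, 2.5173)
|BD| = 3.1487
circle(B,8.00) ∩ circle(D,9.00): a=-1.1252, h=7.9205
  candidates: C₊=(8.7649,8.1747) cross=24.939; C₋=(-3.8995,-1.3410) cross=-24.939
  mode - wants cross < 0 → take C=(-3.8995,-1.3410) (cross=-24.939)
ex = (C−B)/|BC| = (-0.8760,-0.4823); ey = (0.4823,-0.8760)
P = B + 0.76·ex + 3.33·ey = (4.0488,-0.7664)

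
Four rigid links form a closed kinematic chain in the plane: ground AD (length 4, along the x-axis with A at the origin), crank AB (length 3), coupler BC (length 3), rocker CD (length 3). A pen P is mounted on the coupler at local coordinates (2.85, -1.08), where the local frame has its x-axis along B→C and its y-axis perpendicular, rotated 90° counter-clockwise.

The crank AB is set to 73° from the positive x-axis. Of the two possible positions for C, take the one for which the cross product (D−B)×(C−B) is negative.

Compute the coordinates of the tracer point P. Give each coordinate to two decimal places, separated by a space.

-0.08 -0.02

A=(0,0), D=(4.00,0)
B = A + 3.00·(cos73°, sin73°) = (0.8771, 2.8689)
|BD| = 4.2406
circle(B,3.00) ∩ circle(D,3.00): a=2.1203, h=2.1223
  candidates: C₊=(3.8744,2.9974) cross=9.000; C₋=(1.0028,-0.1285) cross=-9.000
  mode - wants cross < 0 → take C=(1.0028,-0.1285) (cross=-9.000)
ex = (C−B)/|BC| = (0.0419,-0.9991); ey = (0.9991,0.0419)
P = B + 2.85·ex + -1.08·ey = (-0.0826,-0.0238)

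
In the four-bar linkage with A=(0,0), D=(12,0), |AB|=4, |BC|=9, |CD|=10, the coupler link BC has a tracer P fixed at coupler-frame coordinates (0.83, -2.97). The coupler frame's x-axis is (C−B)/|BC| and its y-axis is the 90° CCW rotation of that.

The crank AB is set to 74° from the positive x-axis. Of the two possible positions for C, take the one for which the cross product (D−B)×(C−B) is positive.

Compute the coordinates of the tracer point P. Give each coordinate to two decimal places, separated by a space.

A=(0,0), D=(12.00,0)
B = A + 4.00·(cos74°, sin74°) = (1.1025, 3.8450)
|BD| = 11.5559
circle(B,9.00) ∩ circle(D,10.00): a=4.9559, h=7.5126
  candidates: C₊=(8.2757,9.2806) cross=86.815; C₋=(3.2763,-4.8885) cross=-86.815
  mode + wants cross > 0 → take C=(8.2757,9.2806) (cross=86.815)
ex = (C−B)/|BC| = (0.7970,0.6040); ey = (-0.6040,0.7970)
P = B + 0.83·ex + -2.97·ey = (3.5578,1.9792)

3.56 1.98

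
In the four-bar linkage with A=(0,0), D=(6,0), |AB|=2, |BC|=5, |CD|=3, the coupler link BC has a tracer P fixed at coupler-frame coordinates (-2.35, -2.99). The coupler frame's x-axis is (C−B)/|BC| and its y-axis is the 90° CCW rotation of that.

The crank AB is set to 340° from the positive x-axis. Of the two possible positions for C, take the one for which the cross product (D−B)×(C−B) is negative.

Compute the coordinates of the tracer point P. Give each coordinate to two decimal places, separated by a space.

-1.58 -2.26

A=(0,0), D=(6.00,0)
B = A + 2.00·(cos340°, sin340°) = (1.8794, -0.6840)
|BD| = 4.1770
circle(B,5.00) ∩ circle(D,3.00): a=4.0038, h=2.9950
  candidates: C₊=(5.3386,2.9262) cross=12.510; C₋=(6.3196,-2.9829) cross=-12.510
  mode - wants cross < 0 → take C=(6.3196,-2.9829) (cross=-12.510)
ex = (C−B)/|BC| = (0.8880,-0.4598); ey = (0.4598,0.8880)
P = B + -2.35·ex + -2.99·ey = (-1.5822,-2.2588)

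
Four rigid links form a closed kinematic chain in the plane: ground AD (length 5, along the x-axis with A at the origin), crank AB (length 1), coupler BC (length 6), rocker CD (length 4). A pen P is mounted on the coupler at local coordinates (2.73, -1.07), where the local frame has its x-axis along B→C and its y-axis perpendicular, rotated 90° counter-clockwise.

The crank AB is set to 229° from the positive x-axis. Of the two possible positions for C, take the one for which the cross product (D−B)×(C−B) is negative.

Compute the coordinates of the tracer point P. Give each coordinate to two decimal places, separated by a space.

1.08 -3.12

A=(0,0), D=(5.00,0)
B = A + 1.00·(cos229°, sin229°) = (-0.6561, -0.7547)
|BD| = 5.7062
circle(B,6.00) ∩ circle(D,4.00): a=4.6056, h=3.8456
  candidates: C₊=(3.4004,3.6662) cross=21.944; C₋=(4.4177,-3.9574) cross=-21.944
  mode - wants cross < 0 → take C=(4.4177,-3.9574) (cross=-21.944)
ex = (C−B)/|BC| = (0.8456,-0.5338); ey = (0.5338,0.8456)
P = B + 2.73·ex + -1.07·ey = (1.0813,-3.1167)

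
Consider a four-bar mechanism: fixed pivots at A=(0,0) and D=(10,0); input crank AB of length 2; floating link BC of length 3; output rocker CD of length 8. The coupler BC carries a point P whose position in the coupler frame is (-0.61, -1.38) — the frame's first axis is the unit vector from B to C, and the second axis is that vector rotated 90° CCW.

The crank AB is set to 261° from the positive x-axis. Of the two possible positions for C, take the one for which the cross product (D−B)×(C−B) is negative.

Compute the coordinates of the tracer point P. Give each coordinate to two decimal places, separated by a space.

-1.32 -3.10

A=(0,0), D=(10.00,0)
B = A + 2.00·(cos261°, sin261°) = (-0.3129, -1.9754)
|BD| = 10.5004
circle(B,3.00) ∩ circle(D,8.00): a=2.6312, h=1.4411
  candidates: C₊=(2.0003,-0.0650) cross=15.132; C₋=(2.5425,-2.8957) cross=-15.132
  mode - wants cross < 0 → take C=(2.5425,-2.8957) (cross=-15.132)
ex = (C−B)/|BC| = (0.9518,-0.3068); ey = (0.3068,0.9518)
P = B + -0.61·ex + -1.38·ey = (-1.3168,-3.1017)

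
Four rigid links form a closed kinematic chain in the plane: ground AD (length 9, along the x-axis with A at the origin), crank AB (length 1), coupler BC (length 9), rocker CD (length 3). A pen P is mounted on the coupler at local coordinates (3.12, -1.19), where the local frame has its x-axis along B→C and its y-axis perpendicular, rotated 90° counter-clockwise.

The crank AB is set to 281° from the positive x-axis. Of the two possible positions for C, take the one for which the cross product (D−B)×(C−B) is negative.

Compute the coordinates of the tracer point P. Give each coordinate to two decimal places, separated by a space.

A=(0,0), D=(9.00,0)
B = A + 1.00·(cos281°, sin281°) = (0.1908, -0.9816)
|BD| = 8.8637
circle(B,9.00) ∩ circle(D,3.00): a=8.4934, h=2.9771
  candidates: C₊=(8.3022,2.9177) cross=26.388; C₋=(8.9616,-2.9998) cross=-26.388
  mode - wants cross < 0 → take C=(8.9616,-2.9998) (cross=-26.388)
ex = (C−B)/|BC| = (0.9745,-0.2242); ey = (0.2242,0.9745)
P = B + 3.12·ex + -1.19·ey = (2.9645,-2.8409)

2.96 -2.84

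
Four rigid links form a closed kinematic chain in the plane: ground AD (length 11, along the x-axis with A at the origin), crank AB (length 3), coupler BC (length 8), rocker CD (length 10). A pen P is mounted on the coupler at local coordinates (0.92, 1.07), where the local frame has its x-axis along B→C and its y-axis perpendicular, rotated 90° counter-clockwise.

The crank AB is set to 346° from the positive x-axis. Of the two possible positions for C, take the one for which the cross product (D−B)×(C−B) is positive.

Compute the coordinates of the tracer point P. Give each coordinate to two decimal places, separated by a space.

1.98 0.34

A=(0,0), D=(11.00,0)
B = A + 3.00·(cos346°, sin346°) = (2.9109, -0.7258)
|BD| = 8.1216
circle(B,8.00) ∩ circle(D,10.00): a=1.8445, h=7.7845
  candidates: C₊=(4.0524,7.1924) cross=63.222; C₋=(5.4436,-8.3143) cross=-63.222
  mode + wants cross > 0 → take C=(4.0524,7.1924) (cross=63.222)
ex = (C−B)/|BC| = (0.1427,0.9898); ey = (-0.9898,0.1427)
P = B + 0.92·ex + 1.07·ey = (1.9831,0.3375)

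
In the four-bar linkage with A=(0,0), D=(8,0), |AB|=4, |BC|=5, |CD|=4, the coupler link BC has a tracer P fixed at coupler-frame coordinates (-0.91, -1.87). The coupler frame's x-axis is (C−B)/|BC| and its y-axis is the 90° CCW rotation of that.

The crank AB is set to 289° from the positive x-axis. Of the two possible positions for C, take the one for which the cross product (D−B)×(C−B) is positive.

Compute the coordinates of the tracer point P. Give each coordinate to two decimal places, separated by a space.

A=(0,0), D=(8.00,0)
B = A + 4.00·(cos289°, sin289°) = (1.3023, -3.7821)
|BD| = 7.6918
circle(B,5.00) ∩ circle(D,4.00): a=4.4309, h=2.3166
  candidates: C₊=(4.0215,0.4139) cross=17.819; C₋=(6.2997,-3.6206) cross=-17.819
  mode + wants cross > 0 → take C=(4.0215,0.4139) (cross=17.819)
ex = (C−B)/|BC| = (0.5438,0.8392); ey = (-0.8392,0.5438)
P = B + -0.91·ex + -1.87·ey = (2.3767,-5.5627)

2.38 -5.56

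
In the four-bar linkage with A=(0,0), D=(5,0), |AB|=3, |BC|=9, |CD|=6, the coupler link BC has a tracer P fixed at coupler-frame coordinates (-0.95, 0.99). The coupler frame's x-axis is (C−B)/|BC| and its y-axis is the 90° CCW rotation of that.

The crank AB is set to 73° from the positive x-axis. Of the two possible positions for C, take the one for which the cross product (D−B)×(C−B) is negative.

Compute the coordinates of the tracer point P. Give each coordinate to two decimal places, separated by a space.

1.56 4.06

A=(0,0), D=(5.00,0)
B = A + 3.00·(cos73°, sin73°) = (0.8771, 2.8689)
|BD| = 5.0228
circle(B,9.00) ∩ circle(D,6.00): a=6.9910, h=5.6680
  candidates: C₊=(9.8529,3.5283) cross=28.470; C₋=(3.3781,-5.7766) cross=-28.470
  mode - wants cross < 0 → take C=(3.3781,-5.7766) (cross=-28.470)
ex = (C−B)/|BC| = (0.2779,-0.9606); ey = (0.9606,0.2779)
P = B + -0.95·ex + 0.99·ey = (1.5641,4.0566)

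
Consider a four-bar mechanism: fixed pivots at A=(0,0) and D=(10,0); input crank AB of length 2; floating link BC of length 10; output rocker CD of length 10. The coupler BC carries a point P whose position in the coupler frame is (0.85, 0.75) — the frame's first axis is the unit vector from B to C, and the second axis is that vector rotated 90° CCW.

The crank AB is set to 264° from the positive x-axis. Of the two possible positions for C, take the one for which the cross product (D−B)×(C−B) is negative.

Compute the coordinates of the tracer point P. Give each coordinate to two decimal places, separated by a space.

A=(0,0), D=(10.00,0)
B = A + 2.00·(cos264°, sin264°) = (-0.2091, -1.9890)
|BD| = 10.4010
circle(B,10.00) ∩ circle(D,10.00): a=5.2005, h=8.5414
  candidates: C₊=(3.2621,7.3892) cross=88.839; C₋=(6.5289,-9.3782) cross=-88.839
  mode - wants cross < 0 → take C=(6.5289,-9.3782) (cross=-88.839)
ex = (C−B)/|BC| = (0.6738,-0.7389); ey = (0.7389,0.6738)
P = B + 0.85·ex + 0.75·ey = (0.9179,-2.1118)

0.92 -2.11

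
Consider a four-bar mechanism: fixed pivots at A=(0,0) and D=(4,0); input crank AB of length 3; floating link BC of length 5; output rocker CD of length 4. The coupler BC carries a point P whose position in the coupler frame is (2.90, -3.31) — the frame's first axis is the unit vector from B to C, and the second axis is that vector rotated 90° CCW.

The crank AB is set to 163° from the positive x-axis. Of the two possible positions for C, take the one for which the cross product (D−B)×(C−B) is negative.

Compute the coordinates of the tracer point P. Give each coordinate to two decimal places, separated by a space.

A=(0,0), D=(4.00,0)
B = A + 3.00·(cos163°, sin163°) = (-2.8689, 0.8771)
|BD| = 6.9247
circle(B,5.00) ∩ circle(D,4.00): a=4.1122, h=2.8443
  candidates: C₊=(1.5704,3.1776) cross=19.696; C₋=(0.8499,-2.4651) cross=-19.696
  mode - wants cross < 0 → take C=(0.8499,-2.4651) (cross=-19.696)
ex = (C−B)/|BC| = (0.7438,-0.6684); ey = (0.6684,0.7438)
P = B + 2.90·ex + -3.31·ey = (-2.9246,-3.5232)

-2.92 -3.52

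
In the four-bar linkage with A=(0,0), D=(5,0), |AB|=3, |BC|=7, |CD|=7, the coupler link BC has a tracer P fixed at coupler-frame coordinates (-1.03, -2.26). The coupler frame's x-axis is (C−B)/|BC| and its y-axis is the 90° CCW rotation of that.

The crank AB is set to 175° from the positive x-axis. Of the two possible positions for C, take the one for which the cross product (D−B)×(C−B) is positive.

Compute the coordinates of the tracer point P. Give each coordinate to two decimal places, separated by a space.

A=(0,0), D=(5.00,0)
B = A + 3.00·(cos175°, sin175°) = (-2.9886, 0.2615)
|BD| = 7.9929
circle(B,7.00) ∩ circle(D,7.00): a=3.9964, h=5.7470
  candidates: C₊=(1.1937,5.8747) cross=45.935; C₋=(0.8177,-5.6132) cross=-45.935
  mode + wants cross > 0 → take C=(1.1937,5.8747) (cross=45.935)
ex = (C−B)/|BC| = (0.5975,0.8019); ey = (-0.8019,0.5975)
P = B + -1.03·ex + -2.26·ey = (-1.7917,-1.9148)

-1.79 -1.91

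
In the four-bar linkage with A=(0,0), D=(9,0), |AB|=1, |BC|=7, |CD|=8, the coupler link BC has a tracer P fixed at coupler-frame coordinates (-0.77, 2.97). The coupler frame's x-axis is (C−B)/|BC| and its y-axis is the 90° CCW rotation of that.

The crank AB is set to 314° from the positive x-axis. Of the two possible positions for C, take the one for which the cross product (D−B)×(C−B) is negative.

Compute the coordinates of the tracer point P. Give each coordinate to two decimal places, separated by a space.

2.77 1.54

A=(0,0), D=(9.00,0)
B = A + 1.00·(cos314°, sin314°) = (0.6947, -0.7193)
|BD| = 8.3364
circle(B,7.00) ∩ circle(D,8.00): a=3.2686, h=6.1900
  candidates: C₊=(3.4169,5.7296) cross=51.603; C₋=(4.4851,-6.6043) cross=-51.603
  mode - wants cross < 0 → take C=(4.4851,-6.6043) (cross=-51.603)
ex = (C−B)/|BC| = (0.5415,-0.8407); ey = (0.8407,0.5415)
P = B + -0.77·ex + 2.97·ey = (2.7746,1.5363)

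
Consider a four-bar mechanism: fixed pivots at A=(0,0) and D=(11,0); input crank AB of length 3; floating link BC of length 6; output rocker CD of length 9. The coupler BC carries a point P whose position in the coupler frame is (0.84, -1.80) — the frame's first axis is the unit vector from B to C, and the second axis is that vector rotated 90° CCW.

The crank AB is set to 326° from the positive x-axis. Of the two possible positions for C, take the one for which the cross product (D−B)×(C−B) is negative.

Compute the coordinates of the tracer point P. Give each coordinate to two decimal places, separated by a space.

1.29 -3.27

A=(0,0), D=(11.00,0)
B = A + 3.00·(cos326°, sin326°) = (2.4871, -1.6776)
|BD| = 8.6766
circle(B,6.00) ∩ circle(D,9.00): a=1.7451, h=5.7406
  candidates: C₊=(3.0894,4.2921) cross=49.809; C₋=(5.3092,-6.9725) cross=-49.809
  mode - wants cross < 0 → take C=(5.3092,-6.9725) (cross=-49.809)
ex = (C−B)/|BC| = (0.4704,-0.8825); ey = (0.8825,0.4704)
P = B + 0.84·ex + -1.80·ey = (1.2937,-3.2655)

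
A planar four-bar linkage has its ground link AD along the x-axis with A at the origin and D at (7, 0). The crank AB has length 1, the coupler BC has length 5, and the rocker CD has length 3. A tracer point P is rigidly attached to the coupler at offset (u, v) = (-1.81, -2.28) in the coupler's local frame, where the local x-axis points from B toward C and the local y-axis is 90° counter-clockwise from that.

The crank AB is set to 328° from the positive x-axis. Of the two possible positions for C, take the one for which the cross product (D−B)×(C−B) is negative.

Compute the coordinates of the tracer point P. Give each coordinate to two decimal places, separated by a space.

A=(0,0), D=(7.00,0)
B = A + 1.00·(cos328°, sin328°) = (0.8480, -0.5299)
|BD| = 6.1747
circle(B,5.00) ∩ circle(D,3.00): a=4.3830, h=2.4062
  candidates: C₊=(5.0083,2.2435) cross=14.857; C₋=(5.4213,-2.5510) cross=-14.857
  mode - wants cross < 0 → take C=(5.4213,-2.5510) (cross=-14.857)
ex = (C−B)/|BC| = (0.9147,-0.4042); ey = (0.4042,0.9147)
P = B + -1.81·ex + -2.28·ey = (-1.7291,-1.8837)

-1.73 -1.88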